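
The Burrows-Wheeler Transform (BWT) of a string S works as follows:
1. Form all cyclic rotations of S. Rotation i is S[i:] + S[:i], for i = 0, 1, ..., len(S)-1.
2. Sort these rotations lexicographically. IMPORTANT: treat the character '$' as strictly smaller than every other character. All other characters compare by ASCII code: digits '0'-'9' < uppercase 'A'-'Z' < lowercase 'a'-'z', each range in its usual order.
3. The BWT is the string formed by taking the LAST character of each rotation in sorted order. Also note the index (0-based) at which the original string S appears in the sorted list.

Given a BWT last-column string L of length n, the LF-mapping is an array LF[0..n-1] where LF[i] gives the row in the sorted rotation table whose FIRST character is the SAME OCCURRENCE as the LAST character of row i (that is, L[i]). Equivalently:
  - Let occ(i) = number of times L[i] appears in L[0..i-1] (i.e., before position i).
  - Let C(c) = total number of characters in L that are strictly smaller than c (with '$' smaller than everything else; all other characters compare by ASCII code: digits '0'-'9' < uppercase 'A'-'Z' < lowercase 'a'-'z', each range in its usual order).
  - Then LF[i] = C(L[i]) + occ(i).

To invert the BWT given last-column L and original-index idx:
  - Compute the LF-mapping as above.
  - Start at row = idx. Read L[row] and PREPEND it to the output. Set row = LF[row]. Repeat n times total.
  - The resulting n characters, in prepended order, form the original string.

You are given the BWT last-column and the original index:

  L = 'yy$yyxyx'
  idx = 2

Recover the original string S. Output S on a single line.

Answer: xyyyxyy$

Derivation:
LF mapping: 3 4 0 5 6 1 7 2
Walk LF starting at row 2, prepending L[row]:
  step 1: row=2, L[2]='$', prepend. Next row=LF[2]=0
  step 2: row=0, L[0]='y', prepend. Next row=LF[0]=3
  step 3: row=3, L[3]='y', prepend. Next row=LF[3]=5
  step 4: row=5, L[5]='x', prepend. Next row=LF[5]=1
  step 5: row=1, L[1]='y', prepend. Next row=LF[1]=4
  step 6: row=4, L[4]='y', prepend. Next row=LF[4]=6
  step 7: row=6, L[6]='y', prepend. Next row=LF[6]=7
  step 8: row=7, L[7]='x', prepend. Next row=LF[7]=2
Reversed output: xyyyxyy$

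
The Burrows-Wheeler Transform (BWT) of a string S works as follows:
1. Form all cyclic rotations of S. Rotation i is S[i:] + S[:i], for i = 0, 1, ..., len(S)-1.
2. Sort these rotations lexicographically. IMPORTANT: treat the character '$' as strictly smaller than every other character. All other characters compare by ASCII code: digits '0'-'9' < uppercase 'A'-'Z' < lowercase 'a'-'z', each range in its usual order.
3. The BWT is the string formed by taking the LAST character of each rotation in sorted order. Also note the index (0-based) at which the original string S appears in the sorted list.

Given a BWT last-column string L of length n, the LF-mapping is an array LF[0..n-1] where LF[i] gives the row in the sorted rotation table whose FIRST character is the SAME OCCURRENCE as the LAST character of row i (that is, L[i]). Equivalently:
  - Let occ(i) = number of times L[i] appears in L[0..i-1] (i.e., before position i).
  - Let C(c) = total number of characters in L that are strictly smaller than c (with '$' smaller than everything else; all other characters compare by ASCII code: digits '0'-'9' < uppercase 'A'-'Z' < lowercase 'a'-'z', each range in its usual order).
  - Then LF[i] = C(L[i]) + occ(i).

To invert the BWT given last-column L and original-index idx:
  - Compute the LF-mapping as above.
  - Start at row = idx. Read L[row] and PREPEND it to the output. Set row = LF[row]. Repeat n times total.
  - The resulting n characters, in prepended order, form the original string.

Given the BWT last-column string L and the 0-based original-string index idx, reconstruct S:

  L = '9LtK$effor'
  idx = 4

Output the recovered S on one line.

LF mapping: 1 3 9 2 0 4 5 6 7 8
Walk LF starting at row 4, prepending L[row]:
  step 1: row=4, L[4]='$', prepend. Next row=LF[4]=0
  step 2: row=0, L[0]='9', prepend. Next row=LF[0]=1
  step 3: row=1, L[1]='L', prepend. Next row=LF[1]=3
  step 4: row=3, L[3]='K', prepend. Next row=LF[3]=2
  step 5: row=2, L[2]='t', prepend. Next row=LF[2]=9
  step 6: row=9, L[9]='r', prepend. Next row=LF[9]=8
  step 7: row=8, L[8]='o', prepend. Next row=LF[8]=7
  step 8: row=7, L[7]='f', prepend. Next row=LF[7]=6
  step 9: row=6, L[6]='f', prepend. Next row=LF[6]=5
  step 10: row=5, L[5]='e', prepend. Next row=LF[5]=4
Reversed output: effortKL9$

Answer: effortKL9$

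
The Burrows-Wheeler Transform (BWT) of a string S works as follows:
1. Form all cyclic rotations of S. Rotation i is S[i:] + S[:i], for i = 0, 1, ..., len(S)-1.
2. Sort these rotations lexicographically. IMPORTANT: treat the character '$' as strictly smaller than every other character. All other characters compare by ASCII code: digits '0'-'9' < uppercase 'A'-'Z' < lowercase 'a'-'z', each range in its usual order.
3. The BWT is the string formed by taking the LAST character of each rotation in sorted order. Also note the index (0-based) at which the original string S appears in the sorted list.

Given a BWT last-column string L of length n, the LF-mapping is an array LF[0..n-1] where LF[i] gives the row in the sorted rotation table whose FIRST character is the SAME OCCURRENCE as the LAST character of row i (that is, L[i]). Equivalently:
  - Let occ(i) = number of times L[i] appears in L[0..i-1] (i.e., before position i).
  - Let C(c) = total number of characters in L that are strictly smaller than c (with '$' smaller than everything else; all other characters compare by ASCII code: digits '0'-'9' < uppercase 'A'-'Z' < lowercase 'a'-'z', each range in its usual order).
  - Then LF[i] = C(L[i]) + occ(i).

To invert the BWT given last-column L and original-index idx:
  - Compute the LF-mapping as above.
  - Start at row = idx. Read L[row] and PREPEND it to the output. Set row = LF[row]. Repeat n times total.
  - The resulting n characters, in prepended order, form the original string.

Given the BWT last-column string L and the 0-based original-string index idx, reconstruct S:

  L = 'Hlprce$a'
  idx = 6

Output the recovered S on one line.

Answer: parcelH$

Derivation:
LF mapping: 1 5 6 7 3 4 0 2
Walk LF starting at row 6, prepending L[row]:
  step 1: row=6, L[6]='$', prepend. Next row=LF[6]=0
  step 2: row=0, L[0]='H', prepend. Next row=LF[0]=1
  step 3: row=1, L[1]='l', prepend. Next row=LF[1]=5
  step 4: row=5, L[5]='e', prepend. Next row=LF[5]=4
  step 5: row=4, L[4]='c', prepend. Next row=LF[4]=3
  step 6: row=3, L[3]='r', prepend. Next row=LF[3]=7
  step 7: row=7, L[7]='a', prepend. Next row=LF[7]=2
  step 8: row=2, L[2]='p', prepend. Next row=LF[2]=6
Reversed output: parcelH$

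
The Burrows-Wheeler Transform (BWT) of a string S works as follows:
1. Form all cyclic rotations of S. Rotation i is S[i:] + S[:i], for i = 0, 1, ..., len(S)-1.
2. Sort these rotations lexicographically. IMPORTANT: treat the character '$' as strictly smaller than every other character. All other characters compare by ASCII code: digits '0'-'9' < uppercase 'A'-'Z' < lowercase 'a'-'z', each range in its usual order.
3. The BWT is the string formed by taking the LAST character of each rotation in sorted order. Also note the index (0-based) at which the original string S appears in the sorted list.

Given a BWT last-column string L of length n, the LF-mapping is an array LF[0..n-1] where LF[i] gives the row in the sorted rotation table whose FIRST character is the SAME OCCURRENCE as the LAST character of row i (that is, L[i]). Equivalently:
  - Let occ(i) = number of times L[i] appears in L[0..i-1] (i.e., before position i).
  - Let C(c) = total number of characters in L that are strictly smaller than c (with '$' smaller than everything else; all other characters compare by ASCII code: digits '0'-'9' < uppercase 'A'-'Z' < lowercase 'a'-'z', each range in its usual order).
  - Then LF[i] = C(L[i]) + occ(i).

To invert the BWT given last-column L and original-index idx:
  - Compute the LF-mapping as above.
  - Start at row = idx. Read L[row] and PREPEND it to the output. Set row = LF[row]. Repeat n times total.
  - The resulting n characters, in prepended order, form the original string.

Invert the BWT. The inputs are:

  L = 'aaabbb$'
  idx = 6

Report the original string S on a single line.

Answer: bbbaaa$

Derivation:
LF mapping: 1 2 3 4 5 6 0
Walk LF starting at row 6, prepending L[row]:
  step 1: row=6, L[6]='$', prepend. Next row=LF[6]=0
  step 2: row=0, L[0]='a', prepend. Next row=LF[0]=1
  step 3: row=1, L[1]='a', prepend. Next row=LF[1]=2
  step 4: row=2, L[2]='a', prepend. Next row=LF[2]=3
  step 5: row=3, L[3]='b', prepend. Next row=LF[3]=4
  step 6: row=4, L[4]='b', prepend. Next row=LF[4]=5
  step 7: row=5, L[5]='b', prepend. Next row=LF[5]=6
Reversed output: bbbaaa$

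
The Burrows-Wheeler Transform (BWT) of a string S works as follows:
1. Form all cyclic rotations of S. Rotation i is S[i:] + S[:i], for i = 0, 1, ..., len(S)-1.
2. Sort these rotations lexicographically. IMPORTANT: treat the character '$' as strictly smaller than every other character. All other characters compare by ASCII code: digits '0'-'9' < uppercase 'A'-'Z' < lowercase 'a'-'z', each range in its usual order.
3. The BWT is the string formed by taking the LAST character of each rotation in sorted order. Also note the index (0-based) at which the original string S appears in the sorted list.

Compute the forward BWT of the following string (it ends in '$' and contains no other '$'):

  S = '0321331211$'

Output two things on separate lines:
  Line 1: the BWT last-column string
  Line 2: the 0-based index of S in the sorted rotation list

All 11 rotations (rotation i = S[i:]+S[:i]):
  rot[0] = 0321331211$
  rot[1] = 321331211$0
  rot[2] = 21331211$03
  rot[3] = 1331211$032
  rot[4] = 331211$0321
  rot[5] = 31211$03213
  rot[6] = 1211$032133
  rot[7] = 211$0321331
  rot[8] = 11$03213312
  rot[9] = 1$032133121
  rot[10] = $0321331211
Sorted (with $ < everything):
  sorted[0] = $0321331211  (last char: '1')
  sorted[1] = 0321331211$  (last char: '$')
  sorted[2] = 1$032133121  (last char: '1')
  sorted[3] = 11$03213312  (last char: '2')
  sorted[4] = 1211$032133  (last char: '3')
  sorted[5] = 1331211$032  (last char: '2')
  sorted[6] = 211$0321331  (last char: '1')
  sorted[7] = 21331211$03  (last char: '3')
  sorted[8] = 31211$03213  (last char: '3')
  sorted[9] = 321331211$0  (last char: '0')
  sorted[10] = 331211$0321  (last char: '1')
Last column: 1$123213301
Original string S is at sorted index 1

Answer: 1$123213301
1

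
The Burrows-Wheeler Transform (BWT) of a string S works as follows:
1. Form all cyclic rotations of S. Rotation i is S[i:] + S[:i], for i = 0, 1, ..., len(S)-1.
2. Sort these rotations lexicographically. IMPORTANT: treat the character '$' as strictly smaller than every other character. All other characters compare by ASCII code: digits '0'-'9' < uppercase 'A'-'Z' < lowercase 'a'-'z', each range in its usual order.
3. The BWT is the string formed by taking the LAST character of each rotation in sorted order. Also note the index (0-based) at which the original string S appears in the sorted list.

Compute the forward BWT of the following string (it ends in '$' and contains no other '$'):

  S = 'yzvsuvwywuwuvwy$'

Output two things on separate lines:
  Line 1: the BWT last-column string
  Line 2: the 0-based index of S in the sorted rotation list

All 16 rotations (rotation i = S[i:]+S[:i]):
  rot[0] = yzvsuvwywuwuvwy$
  rot[1] = zvsuvwywuwuvwy$y
  rot[2] = vsuvwywuwuvwy$yz
  rot[3] = suvwywuwuvwy$yzv
  rot[4] = uvwywuwuvwy$yzvs
  rot[5] = vwywuwuvwy$yzvsu
  rot[6] = wywuwuvwy$yzvsuv
  rot[7] = ywuwuvwy$yzvsuvw
  rot[8] = wuwuvwy$yzvsuvwy
  rot[9] = uwuvwy$yzvsuvwyw
  rot[10] = wuvwy$yzvsuvwywu
  rot[11] = uvwy$yzvsuvwywuw
  rot[12] = vwy$yzvsuvwywuwu
  rot[13] = wy$yzvsuvwywuwuv
  rot[14] = y$yzvsuvwywuwuvw
  rot[15] = $yzvsuvwywuwuvwy
Sorted (with $ < everything):
  sorted[0] = $yzvsuvwywuwuvwy  (last char: 'y')
  sorted[1] = suvwywuwuvwy$yzv  (last char: 'v')
  sorted[2] = uvwy$yzvsuvwywuw  (last char: 'w')
  sorted[3] = uvwywuwuvwy$yzvs  (last char: 's')
  sorted[4] = uwuvwy$yzvsuvwyw  (last char: 'w')
  sorted[5] = vsuvwywuwuvwy$yz  (last char: 'z')
  sorted[6] = vwy$yzvsuvwywuwu  (last char: 'u')
  sorted[7] = vwywuwuvwy$yzvsu  (last char: 'u')
  sorted[8] = wuvwy$yzvsuvwywu  (last char: 'u')
  sorted[9] = wuwuvwy$yzvsuvwy  (last char: 'y')
  sorted[10] = wy$yzvsuvwywuwuv  (last char: 'v')
  sorted[11] = wywuwuvwy$yzvsuv  (last char: 'v')
  sorted[12] = y$yzvsuvwywuwuvw  (last char: 'w')
  sorted[13] = ywuwuvwy$yzvsuvw  (last char: 'w')
  sorted[14] = yzvsuvwywuwuvwy$  (last char: '$')
  sorted[15] = zvsuvwywuwuvwy$y  (last char: 'y')
Last column: yvwswzuuuyvvww$y
Original string S is at sorted index 14

Answer: yvwswzuuuyvvww$y
14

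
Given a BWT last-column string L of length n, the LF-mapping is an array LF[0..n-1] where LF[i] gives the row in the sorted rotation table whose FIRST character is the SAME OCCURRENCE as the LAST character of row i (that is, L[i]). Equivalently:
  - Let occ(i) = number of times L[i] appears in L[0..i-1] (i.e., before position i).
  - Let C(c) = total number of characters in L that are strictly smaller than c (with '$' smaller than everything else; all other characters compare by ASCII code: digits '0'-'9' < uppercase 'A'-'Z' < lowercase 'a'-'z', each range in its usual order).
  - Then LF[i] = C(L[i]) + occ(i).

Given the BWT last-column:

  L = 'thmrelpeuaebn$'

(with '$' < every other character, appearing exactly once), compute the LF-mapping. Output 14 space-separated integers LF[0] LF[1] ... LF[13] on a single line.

Answer: 12 6 8 11 3 7 10 4 13 1 5 2 9 0

Derivation:
Char counts: '$':1, 'a':1, 'b':1, 'e':3, 'h':1, 'l':1, 'm':1, 'n':1, 'p':1, 'r':1, 't':1, 'u':1
C (first-col start): C('$')=0, C('a')=1, C('b')=2, C('e')=3, C('h')=6, C('l')=7, C('m')=8, C('n')=9, C('p')=10, C('r')=11, C('t')=12, C('u')=13
L[0]='t': occ=0, LF[0]=C('t')+0=12+0=12
L[1]='h': occ=0, LF[1]=C('h')+0=6+0=6
L[2]='m': occ=0, LF[2]=C('m')+0=8+0=8
L[3]='r': occ=0, LF[3]=C('r')+0=11+0=11
L[4]='e': occ=0, LF[4]=C('e')+0=3+0=3
L[5]='l': occ=0, LF[5]=C('l')+0=7+0=7
L[6]='p': occ=0, LF[6]=C('p')+0=10+0=10
L[7]='e': occ=1, LF[7]=C('e')+1=3+1=4
L[8]='u': occ=0, LF[8]=C('u')+0=13+0=13
L[9]='a': occ=0, LF[9]=C('a')+0=1+0=1
L[10]='e': occ=2, LF[10]=C('e')+2=3+2=5
L[11]='b': occ=0, LF[11]=C('b')+0=2+0=2
L[12]='n': occ=0, LF[12]=C('n')+0=9+0=9
L[13]='$': occ=0, LF[13]=C('$')+0=0+0=0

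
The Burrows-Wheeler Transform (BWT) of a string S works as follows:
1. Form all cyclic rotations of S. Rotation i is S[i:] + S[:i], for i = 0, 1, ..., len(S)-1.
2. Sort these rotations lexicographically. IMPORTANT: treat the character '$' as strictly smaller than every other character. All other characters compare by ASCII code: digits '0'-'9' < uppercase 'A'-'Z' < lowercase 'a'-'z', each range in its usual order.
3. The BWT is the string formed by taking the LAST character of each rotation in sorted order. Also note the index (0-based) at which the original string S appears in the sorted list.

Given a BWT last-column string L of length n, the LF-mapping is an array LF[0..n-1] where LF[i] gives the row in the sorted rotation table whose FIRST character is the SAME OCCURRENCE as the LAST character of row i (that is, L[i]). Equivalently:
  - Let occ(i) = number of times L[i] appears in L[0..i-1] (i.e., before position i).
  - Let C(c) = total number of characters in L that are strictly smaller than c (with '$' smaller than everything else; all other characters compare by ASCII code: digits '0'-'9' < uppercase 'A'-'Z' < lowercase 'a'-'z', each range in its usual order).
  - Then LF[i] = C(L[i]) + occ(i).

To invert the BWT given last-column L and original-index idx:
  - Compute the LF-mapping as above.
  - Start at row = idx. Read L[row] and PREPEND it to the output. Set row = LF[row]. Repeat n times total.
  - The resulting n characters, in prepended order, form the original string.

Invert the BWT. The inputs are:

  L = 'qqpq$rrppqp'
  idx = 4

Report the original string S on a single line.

LF mapping: 5 6 1 7 0 9 10 2 3 8 4
Walk LF starting at row 4, prepending L[row]:
  step 1: row=4, L[4]='$', prepend. Next row=LF[4]=0
  step 2: row=0, L[0]='q', prepend. Next row=LF[0]=5
  step 3: row=5, L[5]='r', prepend. Next row=LF[5]=9
  step 4: row=9, L[9]='q', prepend. Next row=LF[9]=8
  step 5: row=8, L[8]='p', prepend. Next row=LF[8]=3
  step 6: row=3, L[3]='q', prepend. Next row=LF[3]=7
  step 7: row=7, L[7]='p', prepend. Next row=LF[7]=2
  step 8: row=2, L[2]='p', prepend. Next row=LF[2]=1
  step 9: row=1, L[1]='q', prepend. Next row=LF[1]=6
  step 10: row=6, L[6]='r', prepend. Next row=LF[6]=10
  step 11: row=10, L[10]='p', prepend. Next row=LF[10]=4
Reversed output: prqppqpqrq$

Answer: prqppqpqrq$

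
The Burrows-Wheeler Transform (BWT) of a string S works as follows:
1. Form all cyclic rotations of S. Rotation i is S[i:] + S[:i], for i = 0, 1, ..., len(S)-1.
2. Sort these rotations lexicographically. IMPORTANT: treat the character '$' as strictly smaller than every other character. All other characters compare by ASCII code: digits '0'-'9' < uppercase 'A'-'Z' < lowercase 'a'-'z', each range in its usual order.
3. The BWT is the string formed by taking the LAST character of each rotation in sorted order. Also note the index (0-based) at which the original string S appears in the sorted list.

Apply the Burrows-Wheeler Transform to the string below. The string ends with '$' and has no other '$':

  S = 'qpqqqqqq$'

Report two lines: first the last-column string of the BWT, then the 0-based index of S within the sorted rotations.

All 9 rotations (rotation i = S[i:]+S[:i]):
  rot[0] = qpqqqqqq$
  rot[1] = pqqqqqq$q
  rot[2] = qqqqqq$qp
  rot[3] = qqqqq$qpq
  rot[4] = qqqq$qpqq
  rot[5] = qqq$qpqqq
  rot[6] = qq$qpqqqq
  rot[7] = q$qpqqqqq
  rot[8] = $qpqqqqqq
Sorted (with $ < everything):
  sorted[0] = $qpqqqqqq  (last char: 'q')
  sorted[1] = pqqqqqq$q  (last char: 'q')
  sorted[2] = q$qpqqqqq  (last char: 'q')
  sorted[3] = qpqqqqqq$  (last char: '$')
  sorted[4] = qq$qpqqqq  (last char: 'q')
  sorted[5] = qqq$qpqqq  (last char: 'q')
  sorted[6] = qqqq$qpqq  (last char: 'q')
  sorted[7] = qqqqq$qpq  (last char: 'q')
  sorted[8] = qqqqqq$qp  (last char: 'p')
Last column: qqq$qqqqp
Original string S is at sorted index 3

Answer: qqq$qqqqp
3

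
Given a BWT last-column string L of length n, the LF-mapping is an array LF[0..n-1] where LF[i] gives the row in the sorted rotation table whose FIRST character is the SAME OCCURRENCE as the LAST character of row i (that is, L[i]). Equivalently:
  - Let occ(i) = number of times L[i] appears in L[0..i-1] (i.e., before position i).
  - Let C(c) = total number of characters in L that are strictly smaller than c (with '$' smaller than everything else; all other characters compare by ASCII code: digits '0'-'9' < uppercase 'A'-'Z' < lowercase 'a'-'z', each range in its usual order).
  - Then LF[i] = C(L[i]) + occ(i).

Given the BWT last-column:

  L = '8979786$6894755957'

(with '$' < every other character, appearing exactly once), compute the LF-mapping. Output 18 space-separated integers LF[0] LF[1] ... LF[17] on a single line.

Answer: 11 14 7 15 8 12 5 0 6 13 16 1 9 2 3 17 4 10

Derivation:
Char counts: '$':1, '4':1, '5':3, '6':2, '7':4, '8':3, '9':4
C (first-col start): C('$')=0, C('4')=1, C('5')=2, C('6')=5, C('7')=7, C('8')=11, C('9')=14
L[0]='8': occ=0, LF[0]=C('8')+0=11+0=11
L[1]='9': occ=0, LF[1]=C('9')+0=14+0=14
L[2]='7': occ=0, LF[2]=C('7')+0=7+0=7
L[3]='9': occ=1, LF[3]=C('9')+1=14+1=15
L[4]='7': occ=1, LF[4]=C('7')+1=7+1=8
L[5]='8': occ=1, LF[5]=C('8')+1=11+1=12
L[6]='6': occ=0, LF[6]=C('6')+0=5+0=5
L[7]='$': occ=0, LF[7]=C('$')+0=0+0=0
L[8]='6': occ=1, LF[8]=C('6')+1=5+1=6
L[9]='8': occ=2, LF[9]=C('8')+2=11+2=13
L[10]='9': occ=2, LF[10]=C('9')+2=14+2=16
L[11]='4': occ=0, LF[11]=C('4')+0=1+0=1
L[12]='7': occ=2, LF[12]=C('7')+2=7+2=9
L[13]='5': occ=0, LF[13]=C('5')+0=2+0=2
L[14]='5': occ=1, LF[14]=C('5')+1=2+1=3
L[15]='9': occ=3, LF[15]=C('9')+3=14+3=17
L[16]='5': occ=2, LF[16]=C('5')+2=2+2=4
L[17]='7': occ=3, LF[17]=C('7')+3=7+3=10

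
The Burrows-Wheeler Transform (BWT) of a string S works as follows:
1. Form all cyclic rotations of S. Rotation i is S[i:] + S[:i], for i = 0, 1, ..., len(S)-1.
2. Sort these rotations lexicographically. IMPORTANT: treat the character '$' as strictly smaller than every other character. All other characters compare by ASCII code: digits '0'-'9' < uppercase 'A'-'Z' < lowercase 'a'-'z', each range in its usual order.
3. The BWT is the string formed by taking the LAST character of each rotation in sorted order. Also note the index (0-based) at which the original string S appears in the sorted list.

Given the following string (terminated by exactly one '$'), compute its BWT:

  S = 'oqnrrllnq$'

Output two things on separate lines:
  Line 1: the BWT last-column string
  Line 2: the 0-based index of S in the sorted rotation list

All 10 rotations (rotation i = S[i:]+S[:i]):
  rot[0] = oqnrrllnq$
  rot[1] = qnrrllnq$o
  rot[2] = nrrllnq$oq
  rot[3] = rrllnq$oqn
  rot[4] = rllnq$oqnr
  rot[5] = llnq$oqnrr
  rot[6] = lnq$oqnrrl
  rot[7] = nq$oqnrrll
  rot[8] = q$oqnrrlln
  rot[9] = $oqnrrllnq
Sorted (with $ < everything):
  sorted[0] = $oqnrrllnq  (last char: 'q')
  sorted[1] = llnq$oqnrr  (last char: 'r')
  sorted[2] = lnq$oqnrrl  (last char: 'l')
  sorted[3] = nq$oqnrrll  (last char: 'l')
  sorted[4] = nrrllnq$oq  (last char: 'q')
  sorted[5] = oqnrrllnq$  (last char: '$')
  sorted[6] = q$oqnrrlln  (last char: 'n')
  sorted[7] = qnrrllnq$o  (last char: 'o')
  sorted[8] = rllnq$oqnr  (last char: 'r')
  sorted[9] = rrllnq$oqn  (last char: 'n')
Last column: qrllq$norn
Original string S is at sorted index 5

Answer: qrllq$norn
5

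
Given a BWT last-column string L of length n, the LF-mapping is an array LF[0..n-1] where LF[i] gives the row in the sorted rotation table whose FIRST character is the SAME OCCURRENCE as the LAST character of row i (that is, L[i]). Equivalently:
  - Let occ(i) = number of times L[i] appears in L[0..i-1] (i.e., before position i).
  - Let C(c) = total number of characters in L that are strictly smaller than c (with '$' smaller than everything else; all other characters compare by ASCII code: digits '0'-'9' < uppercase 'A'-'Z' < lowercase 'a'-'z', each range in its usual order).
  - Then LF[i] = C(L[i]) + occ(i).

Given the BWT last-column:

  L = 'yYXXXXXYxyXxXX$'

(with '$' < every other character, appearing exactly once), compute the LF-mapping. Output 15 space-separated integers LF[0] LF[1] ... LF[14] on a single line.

Answer: 13 9 1 2 3 4 5 10 11 14 6 12 7 8 0

Derivation:
Char counts: '$':1, 'X':8, 'Y':2, 'x':2, 'y':2
C (first-col start): C('$')=0, C('X')=1, C('Y')=9, C('x')=11, C('y')=13
L[0]='y': occ=0, LF[0]=C('y')+0=13+0=13
L[1]='Y': occ=0, LF[1]=C('Y')+0=9+0=9
L[2]='X': occ=0, LF[2]=C('X')+0=1+0=1
L[3]='X': occ=1, LF[3]=C('X')+1=1+1=2
L[4]='X': occ=2, LF[4]=C('X')+2=1+2=3
L[5]='X': occ=3, LF[5]=C('X')+3=1+3=4
L[6]='X': occ=4, LF[6]=C('X')+4=1+4=5
L[7]='Y': occ=1, LF[7]=C('Y')+1=9+1=10
L[8]='x': occ=0, LF[8]=C('x')+0=11+0=11
L[9]='y': occ=1, LF[9]=C('y')+1=13+1=14
L[10]='X': occ=5, LF[10]=C('X')+5=1+5=6
L[11]='x': occ=1, LF[11]=C('x')+1=11+1=12
L[12]='X': occ=6, LF[12]=C('X')+6=1+6=7
L[13]='X': occ=7, LF[13]=C('X')+7=1+7=8
L[14]='$': occ=0, LF[14]=C('$')+0=0+0=0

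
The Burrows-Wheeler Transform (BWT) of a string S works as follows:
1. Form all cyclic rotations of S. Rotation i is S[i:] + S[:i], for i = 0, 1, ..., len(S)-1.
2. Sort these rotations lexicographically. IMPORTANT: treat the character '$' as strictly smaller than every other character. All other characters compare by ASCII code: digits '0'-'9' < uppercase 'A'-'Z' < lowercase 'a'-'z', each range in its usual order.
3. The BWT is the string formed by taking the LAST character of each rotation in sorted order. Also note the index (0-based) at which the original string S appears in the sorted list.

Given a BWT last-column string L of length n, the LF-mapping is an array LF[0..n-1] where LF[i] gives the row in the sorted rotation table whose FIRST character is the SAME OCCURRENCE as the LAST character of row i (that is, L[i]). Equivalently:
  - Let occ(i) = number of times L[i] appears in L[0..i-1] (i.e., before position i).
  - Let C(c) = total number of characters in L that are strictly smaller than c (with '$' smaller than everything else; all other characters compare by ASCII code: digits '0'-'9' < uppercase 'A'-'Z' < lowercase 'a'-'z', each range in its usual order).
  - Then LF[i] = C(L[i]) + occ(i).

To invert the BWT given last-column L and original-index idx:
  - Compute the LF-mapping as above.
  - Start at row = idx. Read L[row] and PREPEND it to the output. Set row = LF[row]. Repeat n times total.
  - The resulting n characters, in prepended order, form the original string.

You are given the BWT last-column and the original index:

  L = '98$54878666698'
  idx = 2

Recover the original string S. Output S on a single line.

Answer: 5684686876899$

Derivation:
LF mapping: 12 8 0 2 1 9 7 10 3 4 5 6 13 11
Walk LF starting at row 2, prepending L[row]:
  step 1: row=2, L[2]='$', prepend. Next row=LF[2]=0
  step 2: row=0, L[0]='9', prepend. Next row=LF[0]=12
  step 3: row=12, L[12]='9', prepend. Next row=LF[12]=13
  step 4: row=13, L[13]='8', prepend. Next row=LF[13]=11
  step 5: row=11, L[11]='6', prepend. Next row=LF[11]=6
  step 6: row=6, L[6]='7', prepend. Next row=LF[6]=7
  step 7: row=7, L[7]='8', prepend. Next row=LF[7]=10
  step 8: row=10, L[10]='6', prepend. Next row=LF[10]=5
  step 9: row=5, L[5]='8', prepend. Next row=LF[5]=9
  step 10: row=9, L[9]='6', prepend. Next row=LF[9]=4
  step 11: row=4, L[4]='4', prepend. Next row=LF[4]=1
  step 12: row=1, L[1]='8', prepend. Next row=LF[1]=8
  step 13: row=8, L[8]='6', prepend. Next row=LF[8]=3
  step 14: row=3, L[3]='5', prepend. Next row=LF[3]=2
Reversed output: 5684686876899$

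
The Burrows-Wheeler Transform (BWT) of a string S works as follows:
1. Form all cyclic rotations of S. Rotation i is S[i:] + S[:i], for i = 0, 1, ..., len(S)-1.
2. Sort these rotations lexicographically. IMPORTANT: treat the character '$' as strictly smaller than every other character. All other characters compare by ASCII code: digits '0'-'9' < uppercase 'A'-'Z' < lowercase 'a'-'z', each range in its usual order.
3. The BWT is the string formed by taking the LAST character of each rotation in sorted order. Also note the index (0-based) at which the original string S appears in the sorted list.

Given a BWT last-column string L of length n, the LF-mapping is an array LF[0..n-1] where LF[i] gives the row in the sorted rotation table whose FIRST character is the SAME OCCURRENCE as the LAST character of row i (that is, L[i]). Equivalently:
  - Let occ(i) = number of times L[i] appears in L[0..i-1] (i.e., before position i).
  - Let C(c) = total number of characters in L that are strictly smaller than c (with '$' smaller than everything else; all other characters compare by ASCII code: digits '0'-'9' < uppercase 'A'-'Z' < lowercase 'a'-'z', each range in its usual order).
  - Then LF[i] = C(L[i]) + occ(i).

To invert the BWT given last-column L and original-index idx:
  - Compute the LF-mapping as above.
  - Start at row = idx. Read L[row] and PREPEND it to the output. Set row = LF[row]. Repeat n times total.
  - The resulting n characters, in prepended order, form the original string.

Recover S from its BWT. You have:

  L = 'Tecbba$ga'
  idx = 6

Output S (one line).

LF mapping: 1 7 6 4 5 2 0 8 3
Walk LF starting at row 6, prepending L[row]:
  step 1: row=6, L[6]='$', prepend. Next row=LF[6]=0
  step 2: row=0, L[0]='T', prepend. Next row=LF[0]=1
  step 3: row=1, L[1]='e', prepend. Next row=LF[1]=7
  step 4: row=7, L[7]='g', prepend. Next row=LF[7]=8
  step 5: row=8, L[8]='a', prepend. Next row=LF[8]=3
  step 6: row=3, L[3]='b', prepend. Next row=LF[3]=4
  step 7: row=4, L[4]='b', prepend. Next row=LF[4]=5
  step 8: row=5, L[5]='a', prepend. Next row=LF[5]=2
  step 9: row=2, L[2]='c', prepend. Next row=LF[2]=6
Reversed output: cabbageT$

Answer: cabbageT$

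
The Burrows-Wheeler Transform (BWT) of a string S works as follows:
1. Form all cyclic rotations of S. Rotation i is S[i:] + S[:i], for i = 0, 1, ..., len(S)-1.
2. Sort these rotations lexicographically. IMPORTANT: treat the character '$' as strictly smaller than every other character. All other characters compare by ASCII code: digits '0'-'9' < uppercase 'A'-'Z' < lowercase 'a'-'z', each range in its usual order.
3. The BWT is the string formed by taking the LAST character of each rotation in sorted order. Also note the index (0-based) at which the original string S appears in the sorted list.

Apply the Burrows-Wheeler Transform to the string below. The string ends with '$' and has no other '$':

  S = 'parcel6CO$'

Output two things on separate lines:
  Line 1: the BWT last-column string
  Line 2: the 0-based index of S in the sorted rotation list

Answer: Ol6Cprce$a
8

Derivation:
All 10 rotations (rotation i = S[i:]+S[:i]):
  rot[0] = parcel6CO$
  rot[1] = arcel6CO$p
  rot[2] = rcel6CO$pa
  rot[3] = cel6CO$par
  rot[4] = el6CO$parc
  rot[5] = l6CO$parce
  rot[6] = 6CO$parcel
  rot[7] = CO$parcel6
  rot[8] = O$parcel6C
  rot[9] = $parcel6CO
Sorted (with $ < everything):
  sorted[0] = $parcel6CO  (last char: 'O')
  sorted[1] = 6CO$parcel  (last char: 'l')
  sorted[2] = CO$parcel6  (last char: '6')
  sorted[3] = O$parcel6C  (last char: 'C')
  sorted[4] = arcel6CO$p  (last char: 'p')
  sorted[5] = cel6CO$par  (last char: 'r')
  sorted[6] = el6CO$parc  (last char: 'c')
  sorted[7] = l6CO$parce  (last char: 'e')
  sorted[8] = parcel6CO$  (last char: '$')
  sorted[9] = rcel6CO$pa  (last char: 'a')
Last column: Ol6Cprce$a
Original string S is at sorted index 8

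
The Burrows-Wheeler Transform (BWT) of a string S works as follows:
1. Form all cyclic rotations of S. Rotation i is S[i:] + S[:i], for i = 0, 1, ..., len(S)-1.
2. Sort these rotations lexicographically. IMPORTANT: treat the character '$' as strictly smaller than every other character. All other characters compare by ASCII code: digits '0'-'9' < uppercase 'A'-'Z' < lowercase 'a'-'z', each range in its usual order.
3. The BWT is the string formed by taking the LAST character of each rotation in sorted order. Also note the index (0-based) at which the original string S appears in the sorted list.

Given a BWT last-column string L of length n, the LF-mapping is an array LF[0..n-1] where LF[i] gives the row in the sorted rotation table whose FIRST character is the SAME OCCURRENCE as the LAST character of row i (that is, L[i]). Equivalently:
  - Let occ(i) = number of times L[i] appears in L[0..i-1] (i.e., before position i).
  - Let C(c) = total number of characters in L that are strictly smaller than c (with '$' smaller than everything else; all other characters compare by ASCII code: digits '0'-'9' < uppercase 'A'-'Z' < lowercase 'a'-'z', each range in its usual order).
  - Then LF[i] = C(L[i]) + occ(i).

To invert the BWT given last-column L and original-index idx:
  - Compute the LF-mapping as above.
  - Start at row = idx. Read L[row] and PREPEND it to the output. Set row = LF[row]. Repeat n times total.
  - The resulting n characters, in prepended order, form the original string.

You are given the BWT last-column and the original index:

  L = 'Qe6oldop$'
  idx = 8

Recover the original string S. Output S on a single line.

LF mapping: 2 4 1 6 5 3 7 8 0
Walk LF starting at row 8, prepending L[row]:
  step 1: row=8, L[8]='$', prepend. Next row=LF[8]=0
  step 2: row=0, L[0]='Q', prepend. Next row=LF[0]=2
  step 3: row=2, L[2]='6', prepend. Next row=LF[2]=1
  step 4: row=1, L[1]='e', prepend. Next row=LF[1]=4
  step 5: row=4, L[4]='l', prepend. Next row=LF[4]=5
  step 6: row=5, L[5]='d', prepend. Next row=LF[5]=3
  step 7: row=3, L[3]='o', prepend. Next row=LF[3]=6
  step 8: row=6, L[6]='o', prepend. Next row=LF[6]=7
  step 9: row=7, L[7]='p', prepend. Next row=LF[7]=8
Reversed output: poodle6Q$

Answer: poodle6Q$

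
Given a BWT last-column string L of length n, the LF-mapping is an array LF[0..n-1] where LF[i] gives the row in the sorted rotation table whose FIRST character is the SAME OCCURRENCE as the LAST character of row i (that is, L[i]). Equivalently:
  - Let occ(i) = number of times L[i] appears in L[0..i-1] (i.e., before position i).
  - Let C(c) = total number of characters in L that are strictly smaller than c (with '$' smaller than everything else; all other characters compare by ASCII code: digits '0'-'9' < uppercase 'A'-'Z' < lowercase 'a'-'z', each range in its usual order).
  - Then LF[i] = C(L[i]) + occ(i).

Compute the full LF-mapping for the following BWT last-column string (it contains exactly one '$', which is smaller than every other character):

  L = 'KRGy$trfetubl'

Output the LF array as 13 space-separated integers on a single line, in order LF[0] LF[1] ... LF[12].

Answer: 2 3 1 12 0 9 8 6 5 10 11 4 7

Derivation:
Char counts: '$':1, 'G':1, 'K':1, 'R':1, 'b':1, 'e':1, 'f':1, 'l':1, 'r':1, 't':2, 'u':1, 'y':1
C (first-col start): C('$')=0, C('G')=1, C('K')=2, C('R')=3, C('b')=4, C('e')=5, C('f')=6, C('l')=7, C('r')=8, C('t')=9, C('u')=11, C('y')=12
L[0]='K': occ=0, LF[0]=C('K')+0=2+0=2
L[1]='R': occ=0, LF[1]=C('R')+0=3+0=3
L[2]='G': occ=0, LF[2]=C('G')+0=1+0=1
L[3]='y': occ=0, LF[3]=C('y')+0=12+0=12
L[4]='$': occ=0, LF[4]=C('$')+0=0+0=0
L[5]='t': occ=0, LF[5]=C('t')+0=9+0=9
L[6]='r': occ=0, LF[6]=C('r')+0=8+0=8
L[7]='f': occ=0, LF[7]=C('f')+0=6+0=6
L[8]='e': occ=0, LF[8]=C('e')+0=5+0=5
L[9]='t': occ=1, LF[9]=C('t')+1=9+1=10
L[10]='u': occ=0, LF[10]=C('u')+0=11+0=11
L[11]='b': occ=0, LF[11]=C('b')+0=4+0=4
L[12]='l': occ=0, LF[12]=C('l')+0=7+0=7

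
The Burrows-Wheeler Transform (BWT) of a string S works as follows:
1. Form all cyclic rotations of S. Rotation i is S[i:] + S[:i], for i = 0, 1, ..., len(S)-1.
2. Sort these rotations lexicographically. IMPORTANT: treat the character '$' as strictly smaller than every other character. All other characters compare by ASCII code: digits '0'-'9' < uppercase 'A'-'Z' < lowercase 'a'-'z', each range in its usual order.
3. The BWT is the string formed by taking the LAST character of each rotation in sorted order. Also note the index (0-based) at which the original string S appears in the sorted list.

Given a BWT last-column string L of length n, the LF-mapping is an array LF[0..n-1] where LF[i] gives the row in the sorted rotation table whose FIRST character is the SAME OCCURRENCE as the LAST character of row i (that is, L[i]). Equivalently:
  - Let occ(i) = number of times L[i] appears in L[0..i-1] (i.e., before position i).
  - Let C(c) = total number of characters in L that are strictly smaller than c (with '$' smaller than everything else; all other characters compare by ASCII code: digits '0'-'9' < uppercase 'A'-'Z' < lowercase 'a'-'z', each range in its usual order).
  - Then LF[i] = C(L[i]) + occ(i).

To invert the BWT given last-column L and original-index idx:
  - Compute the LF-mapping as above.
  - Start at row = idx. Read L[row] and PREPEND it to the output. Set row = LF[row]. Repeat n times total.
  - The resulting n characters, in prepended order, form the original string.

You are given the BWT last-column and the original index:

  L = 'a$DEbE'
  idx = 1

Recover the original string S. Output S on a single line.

Answer: DEEba$

Derivation:
LF mapping: 4 0 1 2 5 3
Walk LF starting at row 1, prepending L[row]:
  step 1: row=1, L[1]='$', prepend. Next row=LF[1]=0
  step 2: row=0, L[0]='a', prepend. Next row=LF[0]=4
  step 3: row=4, L[4]='b', prepend. Next row=LF[4]=5
  step 4: row=5, L[5]='E', prepend. Next row=LF[5]=3
  step 5: row=3, L[3]='E', prepend. Next row=LF[3]=2
  step 6: row=2, L[2]='D', prepend. Next row=LF[2]=1
Reversed output: DEEba$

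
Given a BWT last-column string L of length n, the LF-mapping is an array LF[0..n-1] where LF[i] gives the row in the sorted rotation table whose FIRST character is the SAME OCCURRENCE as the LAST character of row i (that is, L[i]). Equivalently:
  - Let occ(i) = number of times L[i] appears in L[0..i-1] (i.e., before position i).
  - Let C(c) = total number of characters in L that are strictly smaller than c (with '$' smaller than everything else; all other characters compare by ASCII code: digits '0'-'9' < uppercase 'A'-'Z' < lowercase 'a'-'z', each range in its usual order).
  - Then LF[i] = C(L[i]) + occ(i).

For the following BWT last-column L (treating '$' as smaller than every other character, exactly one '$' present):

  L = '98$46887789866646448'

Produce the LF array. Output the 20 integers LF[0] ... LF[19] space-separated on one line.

Char counts: '$':1, '4':4, '6':5, '7':2, '8':6, '9':2
C (first-col start): C('$')=0, C('4')=1, C('6')=5, C('7')=10, C('8')=12, C('9')=18
L[0]='9': occ=0, LF[0]=C('9')+0=18+0=18
L[1]='8': occ=0, LF[1]=C('8')+0=12+0=12
L[2]='$': occ=0, LF[2]=C('$')+0=0+0=0
L[3]='4': occ=0, LF[3]=C('4')+0=1+0=1
L[4]='6': occ=0, LF[4]=C('6')+0=5+0=5
L[5]='8': occ=1, LF[5]=C('8')+1=12+1=13
L[6]='8': occ=2, LF[6]=C('8')+2=12+2=14
L[7]='7': occ=0, LF[7]=C('7')+0=10+0=10
L[8]='7': occ=1, LF[8]=C('7')+1=10+1=11
L[9]='8': occ=3, LF[9]=C('8')+3=12+3=15
L[10]='9': occ=1, LF[10]=C('9')+1=18+1=19
L[11]='8': occ=4, LF[11]=C('8')+4=12+4=16
L[12]='6': occ=1, LF[12]=C('6')+1=5+1=6
L[13]='6': occ=2, LF[13]=C('6')+2=5+2=7
L[14]='6': occ=3, LF[14]=C('6')+3=5+3=8
L[15]='4': occ=1, LF[15]=C('4')+1=1+1=2
L[16]='6': occ=4, LF[16]=C('6')+4=5+4=9
L[17]='4': occ=2, LF[17]=C('4')+2=1+2=3
L[18]='4': occ=3, LF[18]=C('4')+3=1+3=4
L[19]='8': occ=5, LF[19]=C('8')+5=12+5=17

Answer: 18 12 0 1 5 13 14 10 11 15 19 16 6 7 8 2 9 3 4 17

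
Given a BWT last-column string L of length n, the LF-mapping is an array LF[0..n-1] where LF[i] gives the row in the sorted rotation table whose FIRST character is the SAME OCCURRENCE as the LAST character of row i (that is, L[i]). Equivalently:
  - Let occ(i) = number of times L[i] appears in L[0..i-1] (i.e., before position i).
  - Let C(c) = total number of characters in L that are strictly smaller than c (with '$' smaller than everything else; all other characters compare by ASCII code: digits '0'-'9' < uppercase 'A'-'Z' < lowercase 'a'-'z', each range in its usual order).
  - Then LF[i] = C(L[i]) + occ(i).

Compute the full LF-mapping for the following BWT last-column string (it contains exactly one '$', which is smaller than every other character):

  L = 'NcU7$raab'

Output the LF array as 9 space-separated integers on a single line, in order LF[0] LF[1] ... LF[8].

Answer: 2 7 3 1 0 8 4 5 6

Derivation:
Char counts: '$':1, '7':1, 'N':1, 'U':1, 'a':2, 'b':1, 'c':1, 'r':1
C (first-col start): C('$')=0, C('7')=1, C('N')=2, C('U')=3, C('a')=4, C('b')=6, C('c')=7, C('r')=8
L[0]='N': occ=0, LF[0]=C('N')+0=2+0=2
L[1]='c': occ=0, LF[1]=C('c')+0=7+0=7
L[2]='U': occ=0, LF[2]=C('U')+0=3+0=3
L[3]='7': occ=0, LF[3]=C('7')+0=1+0=1
L[4]='$': occ=0, LF[4]=C('$')+0=0+0=0
L[5]='r': occ=0, LF[5]=C('r')+0=8+0=8
L[6]='a': occ=0, LF[6]=C('a')+0=4+0=4
L[7]='a': occ=1, LF[7]=C('a')+1=4+1=5
L[8]='b': occ=0, LF[8]=C('b')+0=6+0=6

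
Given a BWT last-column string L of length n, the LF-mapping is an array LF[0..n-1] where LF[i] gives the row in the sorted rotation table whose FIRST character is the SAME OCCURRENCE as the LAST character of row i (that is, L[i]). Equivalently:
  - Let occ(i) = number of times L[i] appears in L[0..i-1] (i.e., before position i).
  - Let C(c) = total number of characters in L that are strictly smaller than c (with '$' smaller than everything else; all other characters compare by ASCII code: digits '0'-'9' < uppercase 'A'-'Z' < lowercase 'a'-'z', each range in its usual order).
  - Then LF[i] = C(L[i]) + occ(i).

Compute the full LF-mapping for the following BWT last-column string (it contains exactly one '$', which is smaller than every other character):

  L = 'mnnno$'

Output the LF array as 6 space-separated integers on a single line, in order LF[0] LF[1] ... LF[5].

Answer: 1 2 3 4 5 0

Derivation:
Char counts: '$':1, 'm':1, 'n':3, 'o':1
C (first-col start): C('$')=0, C('m')=1, C('n')=2, C('o')=5
L[0]='m': occ=0, LF[0]=C('m')+0=1+0=1
L[1]='n': occ=0, LF[1]=C('n')+0=2+0=2
L[2]='n': occ=1, LF[2]=C('n')+1=2+1=3
L[3]='n': occ=2, LF[3]=C('n')+2=2+2=4
L[4]='o': occ=0, LF[4]=C('o')+0=5+0=5
L[5]='$': occ=0, LF[5]=C('$')+0=0+0=0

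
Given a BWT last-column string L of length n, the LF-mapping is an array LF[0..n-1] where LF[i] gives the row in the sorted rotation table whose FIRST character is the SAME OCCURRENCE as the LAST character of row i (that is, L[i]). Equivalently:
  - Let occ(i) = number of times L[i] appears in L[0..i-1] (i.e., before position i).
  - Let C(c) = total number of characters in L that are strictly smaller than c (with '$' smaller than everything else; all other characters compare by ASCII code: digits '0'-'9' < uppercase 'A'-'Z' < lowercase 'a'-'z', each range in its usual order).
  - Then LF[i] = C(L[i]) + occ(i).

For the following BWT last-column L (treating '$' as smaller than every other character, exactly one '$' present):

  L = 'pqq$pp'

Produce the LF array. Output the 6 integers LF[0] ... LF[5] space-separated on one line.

Char counts: '$':1, 'p':3, 'q':2
C (first-col start): C('$')=0, C('p')=1, C('q')=4
L[0]='p': occ=0, LF[0]=C('p')+0=1+0=1
L[1]='q': occ=0, LF[1]=C('q')+0=4+0=4
L[2]='q': occ=1, LF[2]=C('q')+1=4+1=5
L[3]='$': occ=0, LF[3]=C('$')+0=0+0=0
L[4]='p': occ=1, LF[4]=C('p')+1=1+1=2
L[5]='p': occ=2, LF[5]=C('p')+2=1+2=3

Answer: 1 4 5 0 2 3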